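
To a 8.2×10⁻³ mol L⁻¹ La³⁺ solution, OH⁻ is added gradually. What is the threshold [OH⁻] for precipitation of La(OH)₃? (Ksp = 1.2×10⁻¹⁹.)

2.4×10⁻⁶ M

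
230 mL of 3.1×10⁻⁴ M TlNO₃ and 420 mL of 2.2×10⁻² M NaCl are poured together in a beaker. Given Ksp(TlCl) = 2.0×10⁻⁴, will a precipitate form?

No

After mixing, V = 230 mL + 420 mL = 650 mL.
[Tl⁺] = (3.1×10⁻⁴)(230)/650 = 1.1×10⁻⁴ M
[Cl⁻] = (2.2×10⁻²)(420)/650 = 1.4×10⁻² M
Q = [Tl⁺][Cl⁻] = 1.6×10⁻⁶
Since Q (1.6×10⁻⁶) is less than Ksp (2.0×10⁻⁴), no TlCl precipitates.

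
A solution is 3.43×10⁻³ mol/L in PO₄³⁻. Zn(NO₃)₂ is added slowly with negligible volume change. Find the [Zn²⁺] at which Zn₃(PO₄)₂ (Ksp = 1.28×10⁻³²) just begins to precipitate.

1.03×10⁻⁹ M

Precipitation of each salt begins when its ion product equals Ksp.
Zn₃(PO₄)₂(s) ⇌ 3 Zn²⁺(aq) + 2 PO₄³⁻(aq)
Ksp = [Zn²⁺]^3[PO₄³⁻]^2 = [Zn²⁺]^3(3.43×10⁻³)^2
[Zn²⁺]^3 = 1.28×10⁻³² / (3.43×10⁻³)^2 = 1.09×10⁻²⁷
[Zn²⁺] = 1.03×10⁻⁹ mol/L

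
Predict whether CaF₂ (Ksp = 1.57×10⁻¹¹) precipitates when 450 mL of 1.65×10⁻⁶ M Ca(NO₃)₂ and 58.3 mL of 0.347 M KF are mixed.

After mixing, V = 450 mL + 58.3 mL = 508.3 mL.
[Ca²⁺] = (1.65×10⁻⁶)(450)/508.3 = 1.46×10⁻⁶ M
[F⁻] = (0.347)(58.3)/508.3 = 3.98×10⁻² M
Q = [Ca²⁺][F⁻]^2 = 2.31×10⁻⁹
Since Q (2.31×10⁻⁹) exceeds Ksp (1.57×10⁻¹¹), CaF₂ will precipitate.

Yes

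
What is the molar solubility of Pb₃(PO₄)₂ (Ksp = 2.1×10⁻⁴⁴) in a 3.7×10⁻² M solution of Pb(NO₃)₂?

Pb₃(PO₄)₂(s) ⇌ 3 Pb²⁺(aq) + 2 PO₄³⁻(aq)
The solution already contains Pb²⁺ at 3.7×10⁻² M. Let s be the molar solubility of Pb₃(PO₄)₂.
[Pb²⁺] ≈ 3.7×10⁻² M (common ion dominates); [PO₄³⁻] = 2s.
Ksp = [Pb²⁺]^3[PO₄³⁻]^2 = (3.7×10⁻²)^3(2s)^2
(2s)^2 = 2.1×10⁻⁴⁴ / (3.7×10⁻²)^3 = 4.1×10⁻⁴⁰
s = 1.0×10⁻²⁰ M

1.0×10⁻²⁰ M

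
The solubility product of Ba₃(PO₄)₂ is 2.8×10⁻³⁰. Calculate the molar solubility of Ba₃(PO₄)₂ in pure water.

4.8×10⁻⁷ M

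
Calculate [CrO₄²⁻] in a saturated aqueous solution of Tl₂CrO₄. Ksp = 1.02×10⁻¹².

6.34×10⁻⁵ M

Tl₂CrO₄(s) ⇌ 2 Tl⁺(aq) + CrO₄²⁻(aq)
Let s be the molar solubility. Then [Tl⁺] = 2s and [CrO₄²⁻] = s.
Ksp = [Tl⁺]^2[CrO₄²⁻] = (2s)^2 · s = 4s^3 = 1.02×10⁻¹²
s = 6.34×10⁻⁵ mol L⁻¹
[CrO₄²⁻] = s = 6.34×10⁻⁵ mol L⁻¹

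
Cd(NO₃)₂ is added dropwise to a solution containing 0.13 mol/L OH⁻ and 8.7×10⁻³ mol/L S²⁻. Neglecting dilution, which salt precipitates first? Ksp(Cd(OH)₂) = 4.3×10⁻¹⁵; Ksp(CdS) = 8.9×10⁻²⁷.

CdS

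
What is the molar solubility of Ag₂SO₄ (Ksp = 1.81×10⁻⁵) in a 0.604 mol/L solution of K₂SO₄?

Ag₂SO₄(s) ⇌ 2 Ag⁺(aq) + SO₄²⁻(aq)
SO₄²⁻ is already present at 0.604 mol/L. If s mol/L of Ag₂SO₄ dissolves, [Ag⁺] = 2s while [SO₄²⁻] ≈ 0.604 mol/L.
Ksp = [Ag⁺]^2[SO₄²⁻] = (2s)^2(0.604)
(2s)^2 = 1.81×10⁻⁵ / (0.604) = 3.00×10⁻⁵
s = 2.74×10⁻³ mol/L

2.74×10⁻³ M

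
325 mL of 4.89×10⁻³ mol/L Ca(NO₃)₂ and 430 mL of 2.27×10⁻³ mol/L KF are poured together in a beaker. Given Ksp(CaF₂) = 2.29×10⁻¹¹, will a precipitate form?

Total volume after mixing = 325 + 430 = 755 mL.
[Ca²⁺] = (4.89×10⁻³)(325)/755 = 2.10×10⁻³ mol/L
[F⁻] = (2.27×10⁻³)(430)/755 = 1.29×10⁻³ mol/L
Q = [Ca²⁺][F⁻]^2 = 3.52×10⁻⁹
Since Q (3.52×10⁻⁹) exceeds Ksp (2.29×10⁻¹¹), CaF₂ will precipitate.

Yes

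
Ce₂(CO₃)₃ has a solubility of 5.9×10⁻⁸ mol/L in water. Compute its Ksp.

Ce₂(CO₃)₃(s) ⇌ 2 Ce³⁺(aq) + 3 CO₃²⁻(aq)
With molar solubility s: [Ce³⁺] = 2s, [CO₃²⁻] = 3s.
Ksp = [Ce³⁺]^2[CO₃²⁻]^3 = (2s)^2 · (3s)^3 = 108s^5
Ksp = 108 × (5.9×10⁻⁸)^5 = 7.7×10⁻³⁵

Ksp = 7.7×10⁻³⁵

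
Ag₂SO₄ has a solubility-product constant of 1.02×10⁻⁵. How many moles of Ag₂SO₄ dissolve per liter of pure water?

1.37×10⁻² M

Ag₂SO₄(s) ⇌ 2 Ag⁺(aq) + SO₄²⁻(aq)
With molar solubility s: [Ag⁺] = 2s, [SO₄²⁻] = s.
Ksp = [Ag⁺]^2[SO₄²⁻] = (2s)^2 · s = 4s^3
4s^3 = 1.02×10⁻⁵  ⇒  s^3 = 2.55×10⁻⁶
s = 1.37×10⁻² mol/L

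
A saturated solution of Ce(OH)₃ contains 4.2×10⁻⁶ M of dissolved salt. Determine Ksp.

Ksp = 8.4×10⁻²¹

Ce(OH)₃(s) ⇌ Ce³⁺(aq) + 3 OH⁻(aq)
With molar solubility s: [Ce³⁺] = s, [OH⁻] = 3s.
Ksp = [Ce³⁺][OH⁻]^3 = s · (3s)^3 = 27s^4
Ksp = 27 × (4.2×10⁻⁶)^4 = 8.4×10⁻²¹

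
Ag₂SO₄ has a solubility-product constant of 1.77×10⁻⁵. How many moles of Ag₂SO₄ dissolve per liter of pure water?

Ag₂SO₄(s) ⇌ 2 Ag⁺(aq) + SO₄²⁻(aq)
Let s be the molar solubility. Then [Ag⁺] = 2s and [SO₄²⁻] = s.
Ksp = [Ag⁺]^2[SO₄²⁻] = (2s)^2 · s = 4s^3
4s^3 = 1.77×10⁻⁵  ⇒  s^3 = 4.43×10⁻⁶
s = 1.64×10⁻² M

1.64×10⁻² M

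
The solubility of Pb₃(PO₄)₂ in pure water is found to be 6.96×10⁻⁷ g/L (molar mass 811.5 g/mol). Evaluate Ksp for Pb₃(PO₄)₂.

s = (6.96×10⁻⁷ g L⁻¹)/(811.5 g mol⁻¹) = 8.5767×10⁻¹⁰ M
Pb₃(PO₄)₂(s) ⇌ 3 Pb²⁺(aq) + 2 PO₄³⁻(aq)
Call the molar solubility s, so that [Pb²⁺] = 3s and [PO₄³⁻] = 2s.
Ksp = [Pb²⁺]^3[PO₄³⁻]^2 = (3s)^3 · (2s)^2 = 108s^5
Ksp = 108 × (8.5767×10⁻¹⁰)^5 = 5.01×10⁻⁴⁴

Ksp = 5.01×10⁻⁴⁴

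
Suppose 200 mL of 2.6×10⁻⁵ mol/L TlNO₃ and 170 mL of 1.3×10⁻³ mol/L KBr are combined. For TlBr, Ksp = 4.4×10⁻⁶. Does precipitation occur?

No

The combined volume is 370 mL.
[Tl⁺] = (2.6×10⁻⁵)(200)/370 = 1.4×10⁻⁵ mol/L
[Br⁻] = (1.3×10⁻³)(170)/370 = 6.0×10⁻⁴ mol/L
Q = [Tl⁺][Br⁻] = 8.4×10⁻⁹
Q < Ksp (8.4×10⁻⁹ vs 4.4×10⁻⁶); the solution remains unsaturated and no precipitate forms.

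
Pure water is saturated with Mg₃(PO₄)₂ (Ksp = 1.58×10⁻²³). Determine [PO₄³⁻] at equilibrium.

2.16×10⁻⁵ M

Mg₃(PO₄)₂(s) ⇌ 3 Mg²⁺(aq) + 2 PO₄³⁻(aq)
If s mol/L of Mg₃(PO₄)₂ dissolves, [Mg²⁺] = 3s and [PO₄³⁻] = 2s.
Ksp = [Mg²⁺]^3[PO₄³⁻]^2 = (3s)^3 · (2s)^2 = 108s^5 = 1.58×10⁻²³
s = 1.08×10⁻⁵ M
[PO₄³⁻] = 2s = 2.16×10⁻⁵ M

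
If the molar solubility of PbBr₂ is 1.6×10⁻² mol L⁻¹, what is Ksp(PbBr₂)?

Ksp = 1.6×10⁻⁵

PbBr₂(s) ⇌ Pb²⁺(aq) + 2 Br⁻(aq)
Let s be the molar solubility. Then [Pb²⁺] = s and [Br⁻] = 2s.
Ksp = [Pb²⁺][Br⁻]^2 = s · (2s)^2 = 4s^3
Ksp = 4 × (1.6×10⁻²)^3 = 1.6×10⁻⁵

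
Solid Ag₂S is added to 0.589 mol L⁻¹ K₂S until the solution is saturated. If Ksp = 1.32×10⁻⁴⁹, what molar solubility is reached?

Ag₂S(s) ⇌ 2 Ag⁺(aq) + S²⁻(aq)
The solution already contains S²⁻ at 0.589 mol L⁻¹. Let s be the molar solubility of Ag₂S.
[S²⁻] ≈ 0.589 mol L⁻¹ (common ion dominates); [Ag⁺] = 2s.
Ksp = [Ag⁺]^2[S²⁻] = (2s)^2(0.589)
(2s)^2 = 1.32×10⁻⁴⁹ / (0.589) = 2.24×10⁻⁴⁹
s = 2.37×10⁻²⁵ mol L⁻¹

2.37×10⁻²⁵ M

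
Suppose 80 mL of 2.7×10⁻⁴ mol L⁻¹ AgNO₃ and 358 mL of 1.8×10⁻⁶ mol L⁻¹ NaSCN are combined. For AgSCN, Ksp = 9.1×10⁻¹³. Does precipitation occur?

Yes

The combined volume is 438 mL.
[Ag⁺] = (2.7×10⁻⁴)(80)/438 = 4.9×10⁻⁵ mol L⁻¹
[SCN⁻] = (1.8×10⁻⁶)(358)/438 = 1.5×10⁻⁶ mol L⁻¹
Q = [Ag⁺][SCN⁻] = 7.3×10⁻¹¹
Q = 7.3×10⁻¹¹ > Ksp = 9.1×10⁻¹³, so the solution is supersaturated and AgSCN precipitates.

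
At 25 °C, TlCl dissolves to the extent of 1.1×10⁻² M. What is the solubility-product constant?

Ksp = 1.2×10⁻⁴

TlCl(s) ⇌ Tl⁺(aq) + Cl⁻(aq)
For each mole of TlCl that dissolves per liter, [Tl⁺] = s and [Cl⁻] = s; let s denote this solubility.
Ksp = [Tl⁺][Cl⁻] = s · s = s^2
Ksp = (1.1×10⁻²)^2 = 1.2×10⁻⁴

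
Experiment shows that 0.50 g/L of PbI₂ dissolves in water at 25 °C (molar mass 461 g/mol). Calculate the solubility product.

Ksp = 5.1×10⁻⁹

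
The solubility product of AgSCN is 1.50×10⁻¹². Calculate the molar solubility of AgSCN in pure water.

1.22×10⁻⁶ M

AgSCN(s) ⇌ Ag⁺(aq) + SCN⁻(aq)
Call the molar solubility s, so that [Ag⁺] = s and [SCN⁻] = s.
Ksp = [Ag⁺][SCN⁻] = s · s = s^2
s^2 = 1.50×10⁻¹²
Taking the 2nd root, s = 1.22×10⁻⁶ mol/L.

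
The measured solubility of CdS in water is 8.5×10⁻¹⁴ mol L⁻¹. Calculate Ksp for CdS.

CdS(s) ⇌ Cd²⁺(aq) + S²⁻(aq)
For each mole of CdS that dissolves per liter, [Cd²⁺] = s and [S²⁻] = s; let s denote this solubility.
Ksp = [Cd²⁺][S²⁻] = s · s = s^2
Ksp = (8.5×10⁻¹⁴)^2 = 7.2×10⁻²⁷

Ksp = 7.2×10⁻²⁷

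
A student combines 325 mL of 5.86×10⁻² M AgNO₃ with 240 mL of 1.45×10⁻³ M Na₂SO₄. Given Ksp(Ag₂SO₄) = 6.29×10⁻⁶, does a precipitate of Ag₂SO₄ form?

The combined volume is 565 mL.
[Ag⁺] = (5.86×10⁻²)(325)/565 = 3.37×10⁻² M
[SO₄²⁻] = (1.45×10⁻³)(240)/565 = 6.16×10⁻⁴ M
Q = [Ag⁺]^2[SO₄²⁻] = 7.00×10⁻⁷
Q = 7.00×10⁻⁷ < Ksp = 6.29×10⁻⁶, so the solution is unsaturated and no precipitate forms.

No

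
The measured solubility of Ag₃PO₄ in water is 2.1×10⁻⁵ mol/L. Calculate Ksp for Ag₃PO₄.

Ag₃PO₄(s) ⇌ 3 Ag⁺(aq) + PO₄³⁻(aq)
If s mol/L of Ag₃PO₄ dissolves, [Ag⁺] = 3s and [PO₄³⁻] = s.
Ksp = [Ag⁺]^3[PO₄³⁻] = (3s)^3 · s = 27s^4
Ksp = 27 × (2.1×10⁻⁵)^4 = 5.3×10⁻¹⁸

Ksp = 5.3×10⁻¹⁸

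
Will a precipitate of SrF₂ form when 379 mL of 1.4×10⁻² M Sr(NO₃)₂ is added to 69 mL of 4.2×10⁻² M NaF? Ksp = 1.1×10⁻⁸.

The combined volume is 448 mL.
[Sr²⁺] = (1.4×10⁻²)(379)/448 = 1.2×10⁻² M
[F⁻] = (4.2×10⁻²)(69)/448 = 6.5×10⁻³ M
Q = [Sr²⁺][F⁻]^2 = 5.0×10⁻⁷
Q = 5.0×10⁻⁷ > Ksp = 1.1×10⁻⁸, so the solution is supersaturated and SrF₂ precipitates.

Yes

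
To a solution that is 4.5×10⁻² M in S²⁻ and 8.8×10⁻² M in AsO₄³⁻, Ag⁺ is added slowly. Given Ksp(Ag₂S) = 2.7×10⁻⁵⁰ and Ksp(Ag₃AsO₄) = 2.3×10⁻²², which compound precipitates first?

Precipitation begins when Q = Ksp.
For Ag₂S: [Ag⁺] = (Ksp/[S²⁻])^(1/2) = 7.7×10⁻²⁵ M
For Ag₃AsO₄: [Ag⁺] = (Ksp/[AsO₄³⁻])^(1/3) = 1.4×10⁻⁷ M
Since Ag₂S needs less Ag⁺ to reach saturation, it precipitates first.

Ag₂S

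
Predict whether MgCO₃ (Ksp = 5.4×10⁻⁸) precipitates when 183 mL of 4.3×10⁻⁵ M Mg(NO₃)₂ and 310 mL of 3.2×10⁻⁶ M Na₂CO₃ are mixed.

No

After mixing, V = 183 mL + 310 mL = 493 mL.
[Mg²⁺] = (4.3×10⁻⁵)(183)/493 = 1.6×10⁻⁵ M
[CO₃²⁻] = (3.2×10⁻⁶)(310)/493 = 2.0×10⁻⁶ M
Q = [Mg²⁺][CO₃²⁻] = 3.2×10⁻¹¹
Since Q (3.2×10⁻¹¹) is less than Ksp (5.4×10⁻⁸), no MgCO₃ precipitates.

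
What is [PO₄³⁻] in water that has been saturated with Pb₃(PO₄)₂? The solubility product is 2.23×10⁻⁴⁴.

1.46×10⁻⁹ M

Pb₃(PO₄)₂(s) ⇌ 3 Pb²⁺(aq) + 2 PO₄³⁻(aq)
With molar solubility s: [Pb²⁺] = 3s, [PO₄³⁻] = 2s.
Ksp = [Pb²⁺]^3[PO₄³⁻]^2 = (3s)^3 · (2s)^2 = 108s^5 = 2.23×10⁻⁴⁴
s = 7.29×10⁻¹⁰ mol/L
[PO₄³⁻] = 2s = 1.46×10⁻⁹ mol/L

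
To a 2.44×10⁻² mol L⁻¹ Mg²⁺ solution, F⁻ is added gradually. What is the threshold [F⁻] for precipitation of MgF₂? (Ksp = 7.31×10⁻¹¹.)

5.47×10⁻⁵ M

A salt starts to precipitate once the ion product Q reaches its Ksp.
MgF₂(s) ⇌ Mg²⁺(aq) + 2 F⁻(aq)
Ksp = [Mg²⁺][F⁻]^2 = [F⁻]^2(2.44×10⁻²)
[F⁻]^2 = 7.31×10⁻¹¹ / (2.44×10⁻²) = 3.00×10⁻⁹
[F⁻] = 5.47×10⁻⁵ mol L⁻¹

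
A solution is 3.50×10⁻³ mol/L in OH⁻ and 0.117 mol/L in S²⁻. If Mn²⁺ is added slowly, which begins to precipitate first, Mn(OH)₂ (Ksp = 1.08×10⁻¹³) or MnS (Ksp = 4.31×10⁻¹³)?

A salt starts to precipitate once the ion product Q reaches its Ksp.
For Mn(OH)₂: [Mn²⁺] = (Ksp/[OH⁻]^2) = 8.82×10⁻⁹ mol/L
For MnS: [Mn²⁺] = (Ksp/[S²⁻]) = 3.68×10⁻¹² mol/L
The smaller threshold [Mn²⁺] is reached first, so MnS precipitates first.

MnS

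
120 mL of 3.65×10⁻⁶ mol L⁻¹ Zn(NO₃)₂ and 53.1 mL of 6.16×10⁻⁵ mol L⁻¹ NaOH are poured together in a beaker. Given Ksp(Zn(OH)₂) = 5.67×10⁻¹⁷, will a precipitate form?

Yes

The combined volume is 173.1 mL.
[Zn²⁺] = (3.65×10⁻⁶)(120)/173.1 = 2.53×10⁻⁶ mol L⁻¹
[OH⁻] = (6.16×10⁻⁵)(53.1)/173.1 = 1.89×10⁻⁵ mol L⁻¹
Q = [Zn²⁺][OH⁻]^2 = 9.04×10⁻¹⁶
Q = 9.04×10⁻¹⁶ > Ksp = 5.67×10⁻¹⁷, so the solution is supersaturated and Zn(OH)₂ precipitates.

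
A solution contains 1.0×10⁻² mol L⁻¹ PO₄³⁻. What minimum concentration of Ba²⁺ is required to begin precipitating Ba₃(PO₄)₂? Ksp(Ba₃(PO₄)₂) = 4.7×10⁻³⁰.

3.6×10⁻⁹ M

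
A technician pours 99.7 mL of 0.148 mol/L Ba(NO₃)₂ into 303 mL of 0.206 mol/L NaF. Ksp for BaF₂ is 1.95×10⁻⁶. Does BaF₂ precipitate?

After mixing, V = 99.7 mL + 303 mL = 402.7 mL.
[Ba²⁺] = (0.148)(99.7)/402.7 = 3.66×10⁻² mol/L
[F⁻] = (0.206)(303)/402.7 = 0.155 mol/L
Q = [Ba²⁺][F⁻]^2 = 8.80×10⁻⁴
Because Q > Ksp (8.80×10⁻⁴ vs 1.95×10⁻⁶), a precipitate of BaF₂ forms.

Yes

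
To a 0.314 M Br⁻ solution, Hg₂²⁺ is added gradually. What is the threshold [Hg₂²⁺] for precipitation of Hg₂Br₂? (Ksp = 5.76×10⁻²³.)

5.84×10⁻²² M

Each salt precipitates once Q = Ksp for that salt.
Hg₂Br₂(s) ⇌ Hg₂²⁺(aq) + 2 Br⁻(aq)
Ksp = [Hg₂²⁺][Br⁻]^2 = [Hg₂²⁺](0.314)^2
[Hg₂²⁺] = 5.76×10⁻²³ / (0.314)^2 = 5.84×10⁻²²
[Hg₂²⁺] = 5.84×10⁻²² M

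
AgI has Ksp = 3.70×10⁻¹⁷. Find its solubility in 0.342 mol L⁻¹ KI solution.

1.08×10⁻¹⁶ M

AgI(s) ⇌ Ag⁺(aq) + I⁻(aq)
With I⁻ already at 0.342 mol L⁻¹ and s small, take [I⁻] ≈ 0.342 mol L⁻¹ and [Ag⁺] = s.
Ksp = [Ag⁺][I⁻] = s(0.342)
s = 3.70×10⁻¹⁷ / (0.342) = 1.08×10⁻¹⁶
s = 1.08×10⁻¹⁶ mol L⁻¹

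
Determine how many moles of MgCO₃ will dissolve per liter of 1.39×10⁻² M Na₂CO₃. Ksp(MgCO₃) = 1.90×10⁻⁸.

1.37×10⁻⁶ M

MgCO₃(s) ⇌ Mg²⁺(aq) + CO₃²⁻(aq)
Let s be the solubility of MgCO₃ here. The common ion gives [CO₃²⁻] ≈ 1.39×10⁻² M, and [Mg²⁺] = s.
Ksp = [Mg²⁺][CO₃²⁻] = s(1.39×10⁻²)
s = 1.90×10⁻⁸ / (1.39×10⁻²) = 1.37×10⁻⁶
s = 1.37×10⁻⁶ M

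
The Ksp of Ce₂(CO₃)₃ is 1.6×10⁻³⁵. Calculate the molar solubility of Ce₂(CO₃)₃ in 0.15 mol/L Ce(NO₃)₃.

3.0×10⁻¹² M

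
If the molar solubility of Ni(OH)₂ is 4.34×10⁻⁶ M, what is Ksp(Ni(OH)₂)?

Ni(OH)₂(s) ⇌ Ni²⁺(aq) + 2 OH⁻(aq)
With molar solubility s: [Ni²⁺] = s, [OH⁻] = 2s.
Ksp = [Ni²⁺][OH⁻]^2 = s · (2s)^2 = 4s^3
Ksp = 4 × (4.34×10⁻⁶)^3 = 3.27×10⁻¹⁶

Ksp = 3.27×10⁻¹⁶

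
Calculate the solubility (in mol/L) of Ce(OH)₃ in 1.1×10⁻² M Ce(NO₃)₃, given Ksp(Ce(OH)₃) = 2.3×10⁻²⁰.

Ce(OH)₃(s) ⇌ Ce³⁺(aq) + 3 OH⁻(aq)
The solution already contains Ce³⁺ at 1.1×10⁻² M. Let s be the molar solubility of Ce(OH)₃.
[Ce³⁺] ≈ 1.1×10⁻² M (common ion dominates); [OH⁻] = 3s.
Ksp = [Ce³⁺][OH⁻]^3 = (1.1×10⁻²)(3s)^3
(3s)^3 = 2.3×10⁻²⁰ / (1.1×10⁻²) = 2.1×10⁻¹⁸
s = 4.3×10⁻⁷ M

4.3×10⁻⁷ M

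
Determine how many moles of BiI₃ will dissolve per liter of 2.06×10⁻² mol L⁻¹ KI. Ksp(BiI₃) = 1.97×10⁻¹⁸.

2.25×10⁻¹³ M

BiI₃(s) ⇌ Bi³⁺(aq) + 3 I⁻(aq)
I⁻ is already present at 2.06×10⁻² mol L⁻¹. If s mol/L of BiI₃ dissolves, [Bi³⁺] = s while [I⁻] ≈ 2.06×10⁻² mol L⁻¹.
Ksp = [Bi³⁺][I⁻]^3 = s(2.06×10⁻²)^3
s = 1.97×10⁻¹⁸ / (2.06×10⁻²)^3 = 2.25×10⁻¹³
s = 2.25×10⁻¹³ mol L⁻¹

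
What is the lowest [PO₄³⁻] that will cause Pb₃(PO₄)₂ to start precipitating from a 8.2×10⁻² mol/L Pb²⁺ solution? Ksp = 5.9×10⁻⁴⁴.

A salt starts to precipitate once the ion product Q reaches its Ksp.
Pb₃(PO₄)₂(s) ⇌ 3 Pb²⁺(aq) + 2 PO₄³⁻(aq)
Ksp = [Pb²⁺]^3[PO₄³⁻]^2 = [PO₄³⁻]^2(8.2×10⁻²)^3
[PO₄³⁻]^2 = 5.9×10⁻⁴⁴ / (8.2×10⁻²)^3 = 1.1×10⁻⁴⁰
[PO₄³⁻] = 1.0×10⁻²⁰ mol/L

1.0×10⁻²⁰ M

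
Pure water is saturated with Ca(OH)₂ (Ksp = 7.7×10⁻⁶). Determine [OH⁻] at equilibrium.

2.5×10⁻² M

Ca(OH)₂(s) ⇌ Ca²⁺(aq) + 2 OH⁻(aq)
For each mole of Ca(OH)₂ that dissolves per liter, [Ca²⁺] = s and [OH⁻] = 2s; let s denote this solubility.
Ksp = [Ca²⁺][OH⁻]^2 = s · (2s)^2 = 4s^3 = 7.7×10⁻⁶
s = 1.2×10⁻² M
[OH⁻] = 2s = 2.5×10⁻² M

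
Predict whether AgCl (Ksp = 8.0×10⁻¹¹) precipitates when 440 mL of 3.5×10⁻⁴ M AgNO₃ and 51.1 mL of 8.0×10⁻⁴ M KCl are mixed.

Yes

The combined volume is 491.1 mL.
[Ag⁺] = (3.5×10⁻⁴)(440)/491.1 = 3.1×10⁻⁴ M
[Cl⁻] = (8.0×10⁻⁴)(51.1)/491.1 = 8.3×10⁻⁵ M
Q = [Ag⁺][Cl⁻] = 2.6×10⁻⁸
Since Q (2.6×10⁻⁸) exceeds Ksp (8.0×10⁻¹¹), AgCl will precipitate.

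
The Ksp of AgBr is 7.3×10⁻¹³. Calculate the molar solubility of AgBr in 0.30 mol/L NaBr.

2.4×10⁻¹² M

AgBr(s) ⇌ Ag⁺(aq) + Br⁻(aq)
Let s be the solubility of AgBr here. The common ion gives [Br⁻] ≈ 0.30 mol/L, and [Ag⁺] = s.
Ksp = [Ag⁺][Br⁻] = s(0.30)
s = 7.3×10⁻¹³ / (0.30) = 2.4×10⁻¹²
s = 2.4×10⁻¹² mol/L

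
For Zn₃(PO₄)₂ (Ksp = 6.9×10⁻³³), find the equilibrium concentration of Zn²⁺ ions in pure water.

Zn₃(PO₄)₂(s) ⇌ 3 Zn²⁺(aq) + 2 PO₄³⁻(aq)
If s mol/L of Zn₃(PO₄)₂ dissolves, [Zn²⁺] = 3s and [PO₄³⁻] = 2s.
Ksp = [Zn²⁺]^3[PO₄³⁻]^2 = (3s)^3 · (2s)^2 = 108s^5 = 6.9×10⁻³³
s = 1.4×10⁻⁷ M
[Zn²⁺] = 3s = 4.3×10⁻⁷ M

4.3×10⁻⁷ M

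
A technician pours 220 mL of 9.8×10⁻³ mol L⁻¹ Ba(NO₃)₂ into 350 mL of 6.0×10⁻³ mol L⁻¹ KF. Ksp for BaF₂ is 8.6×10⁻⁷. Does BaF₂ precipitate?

After mixing, V = 220 mL + 350 mL = 570 mL.
[Ba²⁺] = (9.8×10⁻³)(220)/570 = 3.8×10⁻³ mol L⁻¹
[F⁻] = (6.0×10⁻³)(350)/570 = 3.7×10⁻³ mol L⁻¹
Q = [Ba²⁺][F⁻]^2 = 5.1×10⁻⁸
Q < Ksp (5.1×10⁻⁸ vs 8.6×10⁻⁷); the solution remains unsaturated and no precipitate forms.

No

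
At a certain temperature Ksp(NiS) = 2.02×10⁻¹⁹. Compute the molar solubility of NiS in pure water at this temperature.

4.49×10⁻¹⁰ M

NiS(s) ⇌ Ni²⁺(aq) + S²⁻(aq)
With molar solubility s: [Ni²⁺] = s, [S²⁻] = s.
Ksp = [Ni²⁺][S²⁻] = s · s = s^2
s^2 = 2.02×10⁻¹⁹
s = (2.02×10⁻¹⁹)^(1/2) = 4.49×10⁻¹⁰ M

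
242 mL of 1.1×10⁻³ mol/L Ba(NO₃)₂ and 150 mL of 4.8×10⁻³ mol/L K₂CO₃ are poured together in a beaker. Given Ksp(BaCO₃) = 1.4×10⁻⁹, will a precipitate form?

Yes

Total volume after mixing = 242 + 150 = 392 mL.
[Ba²⁺] = (1.1×10⁻³)(242)/392 = 6.8×10⁻⁴ mol/L
[CO₃²⁻] = (4.8×10⁻³)(150)/392 = 1.8×10⁻³ mol/L
Q = [Ba²⁺][CO₃²⁻] = 1.2×10⁻⁶
Since Q (1.2×10⁻⁶) exceeds Ksp (1.4×10⁻⁹), BaCO₃ will precipitate.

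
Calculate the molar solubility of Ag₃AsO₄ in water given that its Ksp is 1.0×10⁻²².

1.4×10⁻⁶ M

Ag₃AsO₄(s) ⇌ 3 Ag⁺(aq) + AsO₄³⁻(aq)
With molar solubility s: [Ag⁺] = 3s, [AsO₄³⁻] = s.
Ksp = [Ag⁺]^3[AsO₄³⁻] = (3s)^3 · s = 27s^4
27s^4 = 1.0×10⁻²²  ⇒  s^4 = 3.7×10⁻²⁴
s = (3.7×10⁻²⁴)^(1/4) = 1.4×10⁻⁶ mol/L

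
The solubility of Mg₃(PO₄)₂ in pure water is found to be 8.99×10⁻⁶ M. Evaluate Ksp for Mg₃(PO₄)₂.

Mg₃(PO₄)₂(s) ⇌ 3 Mg²⁺(aq) + 2 PO₄³⁻(aq)
With molar solubility s: [Mg²⁺] = 3s, [PO₄³⁻] = 2s.
Ksp = [Mg²⁺]^3[PO₄³⁻]^2 = (3s)^3 · (2s)^2 = 108s^5
Ksp = 108 × (8.99×10⁻⁶)^5 = 6.34×10⁻²⁴

Ksp = 6.34×10⁻²⁴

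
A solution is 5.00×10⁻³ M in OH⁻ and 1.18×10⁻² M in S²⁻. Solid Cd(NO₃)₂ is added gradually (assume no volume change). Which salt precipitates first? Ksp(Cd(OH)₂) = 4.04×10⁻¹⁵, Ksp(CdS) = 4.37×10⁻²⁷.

Precipitation of each salt begins when its ion product equals Ksp.
For Cd(OH)₂: [Cd²⁺] = (Ksp/[OH⁻]^2) = 1.62×10⁻¹⁰ M
For CdS: [Cd²⁺] = (Ksp/[S²⁻]) = 3.70×10⁻²⁵ M
CdS requires the lower [Cd²⁺], so it precipitates first.

CdS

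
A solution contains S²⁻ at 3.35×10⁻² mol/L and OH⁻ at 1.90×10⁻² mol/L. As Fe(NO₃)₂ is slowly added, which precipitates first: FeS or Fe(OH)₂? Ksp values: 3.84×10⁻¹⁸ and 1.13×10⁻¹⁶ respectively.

Precipitation begins when Q = Ksp.
For FeS: [Fe²⁺] = (Ksp/[S²⁻]) = 1.15×10⁻¹⁶ mol/L
For Fe(OH)₂: [Fe²⁺] = (Ksp/[OH⁻]^2) = 3.13×10⁻¹³ mol/L
Since FeS needs less Fe²⁺ to reach saturation, it precipitates first.

FeS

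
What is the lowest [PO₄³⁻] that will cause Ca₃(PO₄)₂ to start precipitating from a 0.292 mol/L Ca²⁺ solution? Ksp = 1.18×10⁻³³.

2.18×10⁻¹⁶ M

The threshold for precipitation is Q = Ksp.
Ca₃(PO₄)₂(s) ⇌ 3 Ca²⁺(aq) + 2 PO₄³⁻(aq)
Ksp = [Ca²⁺]^3[PO₄³⁻]^2 = [PO₄³⁻]^2(0.292)^3
[PO₄³⁻]^2 = 1.18×10⁻³³ / (0.292)^3 = 4.74×10⁻³²
[PO₄³⁻] = 2.18×10⁻¹⁶ mol/L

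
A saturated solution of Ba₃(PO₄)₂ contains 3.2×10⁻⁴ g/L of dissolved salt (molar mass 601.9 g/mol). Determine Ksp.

Ksp = 4.6×10⁻³⁰

Convert to molarity: s = 3.2×10⁻⁴ / 601.9 = 5.316×10⁻⁷ mol/L
Ba₃(PO₄)₂(s) ⇌ 3 Ba²⁺(aq) + 2 PO₄³⁻(aq)
For each mole of Ba₃(PO₄)₂ that dissolves per liter, [Ba²⁺] = 3s and [PO₄³⁻] = 2s; let s denote this solubility.
Ksp = [Ba²⁺]^3[PO₄³⁻]^2 = (3s)^3 · (2s)^2 = 108s^5
Ksp = 108 × (5.316×10⁻⁷)^5 = 4.6×10⁻³⁰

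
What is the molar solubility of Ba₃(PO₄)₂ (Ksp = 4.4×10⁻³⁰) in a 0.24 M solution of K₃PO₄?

1.4×10⁻¹⁰ M

Ba₃(PO₄)₂(s) ⇌ 3 Ba²⁺(aq) + 2 PO₄³⁻(aq)
With PO₄³⁻ already at 0.24 M and s small, take [PO₄³⁻] ≈ 0.24 M and [Ba²⁺] = 3s.
Ksp = [Ba²⁺]^3[PO₄³⁻]^2 = (3s)^3(0.24)^2
(3s)^3 = 4.4×10⁻³⁰ / (0.24)^2 = 7.6×10⁻²⁹
s = 1.4×10⁻¹⁰ M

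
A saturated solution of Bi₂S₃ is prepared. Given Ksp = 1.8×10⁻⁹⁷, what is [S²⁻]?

Bi₂S₃(s) ⇌ 2 Bi³⁺(aq) + 3 S²⁻(aq)
For each mole of Bi₂S₃ that dissolves per liter, [Bi³⁺] = 2s and [S²⁻] = 3s; let s denote this solubility.
Ksp = [Bi³⁺]^2[S²⁻]^3 = (2s)^2 · (3s)^3 = 108s^5 = 1.8×10⁻⁹⁷
s = 1.8×10⁻²⁰ mol L⁻¹
[S²⁻] = 3s = 5.3×10⁻²⁰ mol L⁻¹

5.3×10⁻²⁰ M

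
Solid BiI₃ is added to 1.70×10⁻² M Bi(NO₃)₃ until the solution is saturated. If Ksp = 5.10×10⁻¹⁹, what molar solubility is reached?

BiI₃(s) ⇌ Bi³⁺(aq) + 3 I⁻(aq)
Bi³⁺ is already present at 1.70×10⁻² M. If s mol/L of BiI₃ dissolves, [I⁻] = 3s while [Bi³⁺] ≈ 1.70×10⁻² M.
Ksp = [Bi³⁺][I⁻]^3 = (1.70×10⁻²)(3s)^3
(3s)^3 = 5.10×10⁻¹⁹ / (1.70×10⁻²) = 3.00×10⁻¹⁷
s = 1.04×10⁻⁶ M

1.04×10⁻⁶ M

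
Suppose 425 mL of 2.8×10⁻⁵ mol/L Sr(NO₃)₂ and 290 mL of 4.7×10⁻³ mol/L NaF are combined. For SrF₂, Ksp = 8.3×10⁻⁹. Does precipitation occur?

No

Total volume after mixing = 425 + 290 = 715 mL.
[Sr²⁺] = (2.8×10⁻⁵)(425)/715 = 1.7×10⁻⁵ mol/L
[F⁻] = (4.7×10⁻³)(290)/715 = 1.9×10⁻³ mol/L
Q = [Sr²⁺][F⁻]^2 = 6.0×10⁻¹¹
Since Q (6.0×10⁻¹¹) is less than Ksp (8.3×10⁻⁹), no SrF₂ precipitates.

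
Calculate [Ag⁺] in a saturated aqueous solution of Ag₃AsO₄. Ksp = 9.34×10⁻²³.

4.09×10⁻⁶ M

Ag₃AsO₄(s) ⇌ 3 Ag⁺(aq) + AsO₄³⁻(aq)
With molar solubility s: [Ag⁺] = 3s, [AsO₄³⁻] = s.
Ksp = [Ag⁺]^3[AsO₄³⁻] = (3s)^3 · s = 27s^4 = 9.34×10⁻²³
s = 1.36×10⁻⁶ M
[Ag⁺] = 3s = 4.09×10⁻⁶ M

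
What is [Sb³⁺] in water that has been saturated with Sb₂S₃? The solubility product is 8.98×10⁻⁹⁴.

1.93×10⁻¹⁹ M

Sb₂S₃(s) ⇌ 2 Sb³⁺(aq) + 3 S²⁻(aq)
With molar solubility s: [Sb³⁺] = 2s, [S²⁻] = 3s.
Ksp = [Sb³⁺]^2[S²⁻]^3 = (2s)^2 · (3s)^3 = 108s^5 = 8.98×10⁻⁹⁴
s = 9.64×10⁻²⁰ mol/L
[Sb³⁺] = 2s = 1.93×10⁻¹⁹ mol/L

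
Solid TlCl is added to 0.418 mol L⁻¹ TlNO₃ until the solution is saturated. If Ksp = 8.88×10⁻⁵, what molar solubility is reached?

2.12×10⁻⁴ M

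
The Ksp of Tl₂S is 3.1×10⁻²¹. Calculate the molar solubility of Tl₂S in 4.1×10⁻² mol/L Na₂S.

1.4×10⁻¹⁰ M

Tl₂S(s) ⇌ 2 Tl⁺(aq) + S²⁻(aq)
S²⁻ is already present at 4.1×10⁻² mol/L. If s mol/L of Tl₂S dissolves, [Tl⁺] = 2s while [S²⁻] ≈ 4.1×10⁻² mol/L.
Ksp = [Tl⁺]^2[S²⁻] = (2s)^2(4.1×10⁻²)
(2s)^2 = 3.1×10⁻²¹ / (4.1×10⁻²) = 7.6×10⁻²⁰
s = 1.4×10⁻¹⁰ mol/L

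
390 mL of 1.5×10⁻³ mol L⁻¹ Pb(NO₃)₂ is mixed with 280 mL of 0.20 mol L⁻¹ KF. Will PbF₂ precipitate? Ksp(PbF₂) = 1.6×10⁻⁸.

Total volume after mixing = 390 + 280 = 670 mL.
[Pb²⁺] = (1.5×10⁻³)(390)/670 = 8.7×10⁻⁴ mol L⁻¹
[F⁻] = (0.20)(280)/670 = 8.4×10⁻² mol L⁻¹
Q = [Pb²⁺][F⁻]^2 = 6.1×10⁻⁶
Q = 6.1×10⁻⁶ > Ksp = 1.6×10⁻⁸, so the solution is supersaturated and PbF₂ precipitates.

Yes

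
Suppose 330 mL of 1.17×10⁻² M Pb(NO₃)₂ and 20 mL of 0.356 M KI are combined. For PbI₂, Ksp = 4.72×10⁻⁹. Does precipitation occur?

Yes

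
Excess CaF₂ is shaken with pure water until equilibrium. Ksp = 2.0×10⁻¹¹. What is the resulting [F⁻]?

CaF₂(s) ⇌ Ca²⁺(aq) + 2 F⁻(aq)
If s mol/L of CaF₂ dissolves, [Ca²⁺] = s and [F⁻] = 2s.
Ksp = [Ca²⁺][F⁻]^2 = s · (2s)^2 = 4s^3 = 2.0×10⁻¹¹
s = 1.7×10⁻⁴ mol/L
[F⁻] = 2s = 3.4×10⁻⁴ mol/L

3.4×10⁻⁴ M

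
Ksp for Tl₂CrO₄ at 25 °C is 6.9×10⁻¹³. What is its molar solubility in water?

5.6×10⁻⁵ M

Tl₂CrO₄(s) ⇌ 2 Tl⁺(aq) + CrO₄²⁻(aq)
For each mole of Tl₂CrO₄ that dissolves per liter, [Tl⁺] = 2s and [CrO₄²⁻] = s; let s denote this solubility.
Ksp = [Tl⁺]^2[CrO₄²⁻] = (2s)^2 · s = 4s^3
4s^3 = 6.9×10⁻¹³  ⇒  s^3 = 1.7×10⁻¹³
s = 5.6×10⁻⁵ mol L⁻¹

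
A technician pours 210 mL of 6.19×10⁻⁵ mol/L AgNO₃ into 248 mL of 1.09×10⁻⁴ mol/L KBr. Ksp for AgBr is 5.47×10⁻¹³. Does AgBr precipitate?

Yes

After mixing, V = 210 mL + 248 mL = 458 mL.
[Ag⁺] = (6.19×10⁻⁵)(210)/458 = 2.84×10⁻⁵ mol/L
[Br⁻] = (1.09×10⁻⁴)(248)/458 = 5.90×10⁻⁵ mol/L
Q = [Ag⁺][Br⁻] = 1.68×10⁻⁹
Since Q (1.68×10⁻⁹) exceeds Ksp (5.47×10⁻¹³), AgBr will precipitate.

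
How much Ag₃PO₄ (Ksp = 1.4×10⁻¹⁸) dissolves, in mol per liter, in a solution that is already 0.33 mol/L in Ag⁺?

3.9×10⁻¹⁷ M

Ag₃PO₄(s) ⇌ 3 Ag⁺(aq) + PO₄³⁻(aq)
The solution already contains Ag⁺ at 0.33 mol/L. Let s be the molar solubility of Ag₃PO₄.
[Ag⁺] ≈ 0.33 mol/L (common ion dominates); [PO₄³⁻] = s.
Ksp = [Ag⁺]^3[PO₄³⁻] = (0.33)^3s
s = 1.4×10⁻¹⁸ / (0.33)^3 = 3.9×10⁻¹⁷
s = 3.9×10⁻¹⁷ mol/L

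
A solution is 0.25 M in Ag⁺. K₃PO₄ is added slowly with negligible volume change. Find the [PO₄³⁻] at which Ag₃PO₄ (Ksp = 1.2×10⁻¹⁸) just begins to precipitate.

The threshold for precipitation is Q = Ksp.
Ag₃PO₄(s) ⇌ 3 Ag⁺(aq) + PO₄³⁻(aq)
Ksp = [Ag⁺]^3[PO₄³⁻] = [PO₄³⁻](0.25)^3
[PO₄³⁻] = 1.2×10⁻¹⁸ / (0.25)^3 = 7.7×10⁻¹⁷
[PO₄³⁻] = 7.7×10⁻¹⁷ M

7.7×10⁻¹⁷ M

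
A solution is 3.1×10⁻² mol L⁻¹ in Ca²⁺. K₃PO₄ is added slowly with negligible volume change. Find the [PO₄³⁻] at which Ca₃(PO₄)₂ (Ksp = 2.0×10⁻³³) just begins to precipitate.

8.2×10⁻¹⁵ M

Precipitation begins when Q = Ksp.
Ca₃(PO₄)₂(s) ⇌ 3 Ca²⁺(aq) + 2 PO₄³⁻(aq)
Ksp = [Ca²⁺]^3[PO₄³⁻]^2 = [PO₄³⁻]^2(3.1×10⁻²)^3
[PO₄³⁻]^2 = 2.0×10⁻³³ / (3.1×10⁻²)^3 = 6.7×10⁻²⁹
[PO₄³⁻] = 8.2×10⁻¹⁵ mol L⁻¹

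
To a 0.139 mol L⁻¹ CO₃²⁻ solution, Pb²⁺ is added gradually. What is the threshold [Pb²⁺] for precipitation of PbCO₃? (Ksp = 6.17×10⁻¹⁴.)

Each salt precipitates once Q = Ksp for that salt.
PbCO₃(s) ⇌ Pb²⁺(aq) + CO₃²⁻(aq)
Ksp = [Pb²⁺][CO₃²⁻] = [Pb²⁺](0.139)
[Pb²⁺] = 6.17×10⁻¹⁴ / (0.139) = 4.44×10⁻¹³
[Pb²⁺] = 4.44×10⁻¹³ mol L⁻¹

4.44×10⁻¹³ M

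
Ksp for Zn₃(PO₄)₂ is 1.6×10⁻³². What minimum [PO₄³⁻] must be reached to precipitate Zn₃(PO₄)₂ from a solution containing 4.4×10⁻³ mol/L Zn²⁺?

4.3×10⁻¹³ M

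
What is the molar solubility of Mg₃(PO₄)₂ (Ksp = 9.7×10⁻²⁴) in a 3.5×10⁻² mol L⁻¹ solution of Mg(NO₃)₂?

Mg₃(PO₄)₂(s) ⇌ 3 Mg²⁺(aq) + 2 PO₄³⁻(aq)
Mg²⁺ is already present at 3.5×10⁻² mol L⁻¹. If s mol/L of Mg₃(PO₄)₂ dissolves, [PO₄³⁻] = 2s while [Mg²⁺] ≈ 3.5×10⁻² mol L⁻¹.
Ksp = [Mg²⁺]^3[PO₄³⁻]^2 = (3.5×10⁻²)^3(2s)^2
(2s)^2 = 9.7×10⁻²⁴ / (3.5×10⁻²)^3 = 2.3×10⁻¹⁹
s = 2.4×10⁻¹⁰ mol L⁻¹

2.4×10⁻¹⁰ M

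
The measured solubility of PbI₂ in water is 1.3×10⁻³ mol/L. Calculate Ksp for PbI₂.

PbI₂(s) ⇌ Pb²⁺(aq) + 2 I⁻(aq)
If s mol/L of PbI₂ dissolves, [Pb²⁺] = s and [I⁻] = 2s.
Ksp = [Pb²⁺][I⁻]^2 = s · (2s)^2 = 4s^3
Ksp = 4 × (1.3×10⁻³)^3 = 8.8×10⁻⁹

Ksp = 8.8×10⁻⁹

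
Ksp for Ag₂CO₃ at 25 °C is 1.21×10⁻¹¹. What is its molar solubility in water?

1.45×10⁻⁴ M

Ag₂CO₃(s) ⇌ 2 Ag⁺(aq) + CO₃²⁻(aq)
For each mole of Ag₂CO₃ that dissolves per liter, [Ag⁺] = 2s and [CO₃²⁻] = s; let s denote this solubility.
Ksp = [Ag⁺]^2[CO₃²⁻] = (2s)^2 · s = 4s^3
4s^3 = 1.21×10⁻¹¹  ⇒  s^3 = 3.03×10⁻¹²
s = (3.03×10⁻¹²)^(1/3) = 1.45×10⁻⁴ M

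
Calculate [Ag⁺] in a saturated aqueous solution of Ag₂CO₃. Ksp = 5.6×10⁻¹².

Ag₂CO₃(s) ⇌ 2 Ag⁺(aq) + CO₃²⁻(aq)
For each mole of Ag₂CO₃ that dissolves per liter, [Ag⁺] = 2s and [CO₃²⁻] = s; let s denote this solubility.
Ksp = [Ag⁺]^2[CO₃²⁻] = (2s)^2 · s = 4s^3 = 5.6×10⁻¹²
s = 1.1×10⁻⁴ mol/L
[Ag⁺] = 2s = 2.2×10⁻⁴ mol/L

2.2×10⁻⁴ M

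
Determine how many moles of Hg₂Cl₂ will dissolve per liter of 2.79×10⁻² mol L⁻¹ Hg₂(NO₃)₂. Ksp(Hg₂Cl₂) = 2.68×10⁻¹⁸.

Hg₂Cl₂(s) ⇌ Hg₂²⁺(aq) + 2 Cl⁻(aq)
With Hg₂²⁺ already at 2.79×10⁻² mol L⁻¹ and s small, take [Hg₂²⁺] ≈ 2.79×10⁻² mol L⁻¹ and [Cl⁻] = 2s.
Ksp = [Hg₂²⁺][Cl⁻]^2 = (2.79×10⁻²)(2s)^2
(2s)^2 = 2.68×10⁻¹⁸ / (2.79×10⁻²) = 9.61×10⁻¹⁷
s = 4.90×10⁻⁹ mol L⁻¹

4.90×10⁻⁹ M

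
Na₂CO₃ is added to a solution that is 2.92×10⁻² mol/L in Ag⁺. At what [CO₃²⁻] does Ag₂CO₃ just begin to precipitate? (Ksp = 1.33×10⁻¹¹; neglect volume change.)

1.56×10⁻⁸ M

Precipitation begins when Q = Ksp.
Ag₂CO₃(s) ⇌ 2 Ag⁺(aq) + CO₃²⁻(aq)
Ksp = [Ag⁺]^2[CO₃²⁻] = [CO₃²⁻](2.92×10⁻²)^2
[CO₃²⁻] = 1.33×10⁻¹¹ / (2.92×10⁻²)^2 = 1.56×10⁻⁸
[CO₃²⁻] = 1.56×10⁻⁸ mol/L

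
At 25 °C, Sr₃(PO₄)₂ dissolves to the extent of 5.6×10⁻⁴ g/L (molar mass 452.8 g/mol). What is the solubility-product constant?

Ksp = 3.1×10⁻²⁸

Molar solubility s = (5.6×10⁻⁴ g/L) / (452.8 g/mol) = 1.237×10⁻⁶ mol/L
Sr₃(PO₄)₂(s) ⇌ 3 Sr²⁺(aq) + 2 PO₄³⁻(aq)
If s mol/L of Sr₃(PO₄)₂ dissolves, [Sr²⁺] = 3s and [PO₄³⁻] = 2s.
Ksp = [Sr²⁺]^3[PO₄³⁻]^2 = (3s)^3 · (2s)^2 = 108s^5
Ksp = 108 × (1.237×10⁻⁶)^5 = 3.1×10⁻²⁸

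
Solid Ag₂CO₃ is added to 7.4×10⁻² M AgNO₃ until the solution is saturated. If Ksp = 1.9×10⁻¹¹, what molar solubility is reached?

3.5×10⁻⁹ M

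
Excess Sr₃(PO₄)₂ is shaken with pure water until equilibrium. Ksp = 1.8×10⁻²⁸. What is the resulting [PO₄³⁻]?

2.2×10⁻⁶ M

Sr₃(PO₄)₂(s) ⇌ 3 Sr²⁺(aq) + 2 PO₄³⁻(aq)
Let s be the molar solubility. Then [Sr²⁺] = 3s and [PO₄³⁻] = 2s.
Ksp = [Sr²⁺]^3[PO₄³⁻]^2 = (3s)^3 · (2s)^2 = 108s^5 = 1.8×10⁻²⁸
s = 1.1×10⁻⁶ M
[PO₄³⁻] = 2s = 2.2×10⁻⁶ M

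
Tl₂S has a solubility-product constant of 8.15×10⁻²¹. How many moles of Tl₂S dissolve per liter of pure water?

1.27×10⁻⁷ M

Tl₂S(s) ⇌ 2 Tl⁺(aq) + S²⁻(aq)
For each mole of Tl₂S that dissolves per liter, [Tl⁺] = 2s and [S²⁻] = s; let s denote this solubility.
Ksp = [Tl⁺]^2[S²⁻] = (2s)^2 · s = 4s^3
4s^3 = 8.15×10⁻²¹  ⇒  s^3 = 2.04×10⁻²¹
s = (2.04×10⁻²¹)^(1/3) = 1.27×10⁻⁷ M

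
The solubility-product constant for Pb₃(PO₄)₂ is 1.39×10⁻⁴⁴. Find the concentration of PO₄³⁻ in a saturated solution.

Pb₃(PO₄)₂(s) ⇌ 3 Pb²⁺(aq) + 2 PO₄³⁻(aq)
For each mole of Pb₃(PO₄)₂ that dissolves per liter, [Pb²⁺] = 3s and [PO₄³⁻] = 2s; let s denote this solubility.
Ksp = [Pb²⁺]^3[PO₄³⁻]^2 = (3s)^3 · (2s)^2 = 108s^5 = 1.39×10⁻⁴⁴
s = 6.64×10⁻¹⁰ mol/L
[PO₄³⁻] = 2s = 1.33×10⁻⁹ mol/L

1.33×10⁻⁹ M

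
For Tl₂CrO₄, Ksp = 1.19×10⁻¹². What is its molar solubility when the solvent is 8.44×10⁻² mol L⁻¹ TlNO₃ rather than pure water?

Tl₂CrO₄(s) ⇌ 2 Tl⁺(aq) + CrO₄²⁻(aq)
Let s be the solubility of Tl₂CrO₄ here. The common ion gives [Tl⁺] ≈ 8.44×10⁻² mol L⁻¹, and [CrO₄²⁻] = s.
Ksp = [Tl⁺]^2[CrO₄²⁻] = (8.44×10⁻²)^2s
s = 1.19×10⁻¹² / (8.44×10⁻²)^2 = 1.67×10⁻¹⁰
s = 1.67×10⁻¹⁰ mol L⁻¹

1.67×10⁻¹⁰ M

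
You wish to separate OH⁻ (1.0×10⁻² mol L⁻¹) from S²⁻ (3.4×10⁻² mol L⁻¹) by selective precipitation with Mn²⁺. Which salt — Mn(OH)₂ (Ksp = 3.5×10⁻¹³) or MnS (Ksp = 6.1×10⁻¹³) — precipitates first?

MnS

A salt starts to precipitate once the ion product Q reaches its Ksp.
For Mn(OH)₂: [Mn²⁺] = (Ksp/[OH⁻]^2) = 3.5×10⁻⁹ mol L⁻¹
For MnS: [Mn²⁺] = (Ksp/[S²⁻]) = 1.8×10⁻¹¹ mol L⁻¹
The smaller threshold [Mn²⁺] is reached first, so MnS precipitates first.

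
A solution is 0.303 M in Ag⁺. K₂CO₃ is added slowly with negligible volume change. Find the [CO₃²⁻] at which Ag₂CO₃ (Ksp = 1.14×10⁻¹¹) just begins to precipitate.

1.24×10⁻¹⁰ M

Precipitation of each salt begins when its ion product equals Ksp.
Ag₂CO₃(s) ⇌ 2 Ag⁺(aq) + CO₃²⁻(aq)
Ksp = [Ag⁺]^2[CO₃²⁻] = [CO₃²⁻](0.303)^2
[CO₃²⁻] = 1.14×10⁻¹¹ / (0.303)^2 = 1.24×10⁻¹⁰
[CO₃²⁻] = 1.24×10⁻¹⁰ M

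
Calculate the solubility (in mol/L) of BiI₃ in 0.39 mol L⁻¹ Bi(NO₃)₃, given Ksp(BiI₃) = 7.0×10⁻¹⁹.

4.1×10⁻⁷ M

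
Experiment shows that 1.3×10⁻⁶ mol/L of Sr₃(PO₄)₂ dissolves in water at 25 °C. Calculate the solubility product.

Sr₃(PO₄)₂(s) ⇌ 3 Sr²⁺(aq) + 2 PO₄³⁻(aq)
With molar solubility s: [Sr²⁺] = 3s, [PO₄³⁻] = 2s.
Ksp = [Sr²⁺]^3[PO₄³⁻]^2 = (3s)^3 · (2s)^2 = 108s^5
Ksp = 108 × (1.3×10⁻⁶)^5 = 4.0×10⁻²⁸

Ksp = 4.0×10⁻²⁸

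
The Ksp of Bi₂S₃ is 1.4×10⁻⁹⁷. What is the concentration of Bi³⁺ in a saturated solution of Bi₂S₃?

3.3×10⁻²⁰ M

Bi₂S₃(s) ⇌ 2 Bi³⁺(aq) + 3 S²⁻(aq)
Let s be the molar solubility. Then [Bi³⁺] = 2s and [S²⁻] = 3s.
Ksp = [Bi³⁺]^2[S²⁻]^3 = (2s)^2 · (3s)^3 = 108s^5 = 1.4×10⁻⁹⁷
s = 1.7×10⁻²⁰ mol/L
[Bi³⁺] = 2s = 3.3×10⁻²⁰ mol/L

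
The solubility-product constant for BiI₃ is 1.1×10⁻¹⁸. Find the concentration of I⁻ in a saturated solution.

BiI₃(s) ⇌ Bi³⁺(aq) + 3 I⁻(aq)
Call the molar solubility s, so that [Bi³⁺] = s and [I⁻] = 3s.
Ksp = [Bi³⁺][I⁻]^3 = s · (3s)^3 = 27s^4 = 1.1×10⁻¹⁸
s = 1.4×10⁻⁵ M
[I⁻] = 3s = 4.3×10⁻⁵ M

4.3×10⁻⁵ M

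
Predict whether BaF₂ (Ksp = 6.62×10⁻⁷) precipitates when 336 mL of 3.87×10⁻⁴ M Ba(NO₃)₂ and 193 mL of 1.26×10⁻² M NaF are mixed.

No

The combined volume is 529 mL.
[Ba²⁺] = (3.87×10⁻⁴)(336)/529 = 2.46×10⁻⁴ M
[F⁻] = (1.26×10⁻²)(193)/529 = 4.60×10⁻³ M
Q = [Ba²⁺][F⁻]^2 = 5.19×10⁻⁹
Q = 5.19×10⁻⁹ < Ksp = 6.62×10⁻⁷, so the solution is unsaturated and no precipitate forms.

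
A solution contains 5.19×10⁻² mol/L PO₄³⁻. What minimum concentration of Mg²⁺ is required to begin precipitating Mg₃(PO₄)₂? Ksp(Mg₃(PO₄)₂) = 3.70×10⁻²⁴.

Precipitation begins when Q = Ksp.
Mg₃(PO₄)₂(s) ⇌ 3 Mg²⁺(aq) + 2 PO₄³⁻(aq)
Ksp = [Mg²⁺]^3[PO₄³⁻]^2 = [Mg²⁺]^3(5.19×10⁻²)^2
[Mg²⁺]^3 = 3.70×10⁻²⁴ / (5.19×10⁻²)^2 = 1.37×10⁻²¹
[Mg²⁺] = 1.11×10⁻⁷ mol/L

1.11×10⁻⁷ M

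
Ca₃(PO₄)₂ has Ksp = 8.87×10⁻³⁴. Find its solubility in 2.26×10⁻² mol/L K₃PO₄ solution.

4.01×10⁻¹¹ M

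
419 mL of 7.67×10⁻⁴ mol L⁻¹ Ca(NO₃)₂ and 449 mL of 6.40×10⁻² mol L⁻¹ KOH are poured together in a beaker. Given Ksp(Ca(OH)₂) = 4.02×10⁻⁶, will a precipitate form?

Total volume after mixing = 419 + 449 = 868 mL.
[Ca²⁺] = (7.67×10⁻⁴)(419)/868 = 3.70×10⁻⁴ mol L⁻¹
[OH⁻] = (6.40×10⁻²)(449)/868 = 3.31×10⁻² mol L⁻¹
Q = [Ca²⁺][OH⁻]^2 = 4.06×10⁻⁷
Since Q (4.06×10⁻⁷) is less than Ksp (4.02×10⁻⁶), no Ca(OH)₂ precipitates.

No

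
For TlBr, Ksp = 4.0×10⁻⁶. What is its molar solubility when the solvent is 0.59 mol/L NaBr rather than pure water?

TlBr(s) ⇌ Tl⁺(aq) + Br⁻(aq)
With Br⁻ already at 0.59 mol/L and s small, take [Br⁻] ≈ 0.59 mol/L and [Tl⁺] = s.
Ksp = [Tl⁺][Br⁻] = s(0.59)
s = 4.0×10⁻⁶ / (0.59) = 6.8×10⁻⁶
s = 6.8×10⁻⁶ mol/L

6.8×10⁻⁶ M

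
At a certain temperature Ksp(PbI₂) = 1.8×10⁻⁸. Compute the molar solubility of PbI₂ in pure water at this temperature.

1.7×10⁻³ M

PbI₂(s) ⇌ Pb²⁺(aq) + 2 I⁻(aq)
Let s be the molar solubility. Then [Pb²⁺] = s and [I⁻] = 2s.
Ksp = [Pb²⁺][I⁻]^2 = s · (2s)^2 = 4s^3
4s^3 = 1.8×10⁻⁸  ⇒  s^3 = 4.5×10⁻⁹
s = (4.5×10⁻⁹)^(1/3) = 1.7×10⁻³ mol L⁻¹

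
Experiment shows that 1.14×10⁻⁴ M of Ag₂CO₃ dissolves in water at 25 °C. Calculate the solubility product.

Ksp = 5.93×10⁻¹²

Ag₂CO₃(s) ⇌ 2 Ag⁺(aq) + CO₃²⁻(aq)
For each mole of Ag₂CO₃ that dissolves per liter, [Ag⁺] = 2s and [CO₃²⁻] = s; let s denote this solubility.
Ksp = [Ag⁺]^2[CO₃²⁻] = (2s)^2 · s = 4s^3
Ksp = 4 × (1.14×10⁻⁴)^3 = 5.93×10⁻¹²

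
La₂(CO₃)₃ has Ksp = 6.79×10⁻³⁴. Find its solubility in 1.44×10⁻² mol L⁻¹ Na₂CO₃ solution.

La₂(CO₃)₃(s) ⇌ 2 La³⁺(aq) + 3 CO₃²⁻(aq)
Let s be the solubility of La₂(CO₃)₃ here. The common ion gives [CO₃²⁻] ≈ 1.44×10⁻² mol L⁻¹, and [La³⁺] = 2s.
Ksp = [La³⁺]^2[CO₃²⁻]^3 = (2s)^2(1.44×10⁻²)^3
(2s)^2 = 6.79×10⁻³⁴ / (1.44×10⁻²)^3 = 2.27×10⁻²⁸
s = 7.54×10⁻¹⁵ mol L⁻¹

7.54×10⁻¹⁵ M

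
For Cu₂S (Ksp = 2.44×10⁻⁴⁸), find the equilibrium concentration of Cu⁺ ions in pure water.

1.70×10⁻¹⁶ M

Cu₂S(s) ⇌ 2 Cu⁺(aq) + S²⁻(aq)
For each mole of Cu₂S that dissolves per liter, [Cu⁺] = 2s and [S²⁻] = s; let s denote this solubility.
Ksp = [Cu⁺]^2[S²⁻] = (2s)^2 · s = 4s^3 = 2.44×10⁻⁴⁸
s = 8.48×10⁻¹⁷ M
[Cu⁺] = 2s = 1.70×10⁻¹⁶ M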